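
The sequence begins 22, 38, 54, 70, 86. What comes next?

Differences: 38 - 22 = 16
This is an arithmetic sequence with common difference d = 16.
Next term = 86 + 16 = 102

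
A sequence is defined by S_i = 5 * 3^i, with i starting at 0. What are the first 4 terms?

This is a geometric sequence.
i=0: S_0 = 5 * 3^0 = 5
i=1: S_1 = 5 * 3^1 = 15
i=2: S_2 = 5 * 3^2 = 45
i=3: S_3 = 5 * 3^3 = 135
The first 4 terms are: [5, 15, 45, 135]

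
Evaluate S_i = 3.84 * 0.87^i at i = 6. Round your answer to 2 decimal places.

S_6 = 3.84 * 0.87^6 ≈ 3.84 * 0.4336 ≈ 1.67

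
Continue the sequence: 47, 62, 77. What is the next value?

Differences: 62 - 47 = 15
This is an arithmetic sequence with common difference d = 15.
Next term = 77 + 15 = 92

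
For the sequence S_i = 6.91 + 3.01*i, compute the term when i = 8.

S_8 = 6.91 + 3.01*8 = 6.91 + 24.08 = 30.99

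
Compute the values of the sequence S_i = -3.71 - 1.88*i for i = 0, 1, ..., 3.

This is an arithmetic sequence.
i=0: S_0 = -3.71 + -1.88*0 = -3.71
i=1: S_1 = -3.71 + -1.88*1 = -5.59
i=2: S_2 = -3.71 + -1.88*2 = -7.47
i=3: S_3 = -3.71 + -1.88*3 = -9.35
The first 4 terms are: [-3.71, -5.59, -7.47, -9.35]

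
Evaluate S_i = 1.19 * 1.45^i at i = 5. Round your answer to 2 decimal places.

S_5 = 1.19 * 1.45^5 ≈ 1.19 * 6.4097 ≈ 7.63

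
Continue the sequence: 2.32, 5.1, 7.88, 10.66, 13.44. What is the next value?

Differences: 5.1 - 2.32 = 2.78
This is an arithmetic sequence with common difference d = 2.78.
Next term = 13.44 + 2.78 = 16.22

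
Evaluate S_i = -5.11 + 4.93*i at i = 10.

S_10 = -5.11 + 4.93*10 = -5.11 + 49.3 = 44.19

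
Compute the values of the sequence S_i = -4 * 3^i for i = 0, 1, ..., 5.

This is a geometric sequence.
i=0: S_0 = -4 * 3^0 = -4
i=1: S_1 = -4 * 3^1 = -12
i=2: S_2 = -4 * 3^2 = -36
i=3: S_3 = -4 * 3^3 = -108
i=4: S_4 = -4 * 3^4 = -324
i=5: S_5 = -4 * 3^5 = -972
The first 6 terms are: [-4, -12, -36, -108, -324, -972]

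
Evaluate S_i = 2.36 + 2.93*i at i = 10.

S_10 = 2.36 + 2.93*10 = 2.36 + 29.3 = 31.66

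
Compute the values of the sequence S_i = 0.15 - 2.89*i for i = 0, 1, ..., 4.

This is an arithmetic sequence.
i=0: S_0 = 0.15 + -2.89*0 = 0.15
i=1: S_1 = 0.15 + -2.89*1 = -2.74
i=2: S_2 = 0.15 + -2.89*2 = -5.63
i=3: S_3 = 0.15 + -2.89*3 = -8.52
i=4: S_4 = 0.15 + -2.89*4 = -11.41
The first 5 terms are: [0.15, -2.74, -5.63, -8.52, -11.41]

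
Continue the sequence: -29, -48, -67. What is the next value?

Differences: -48 - -29 = -19
This is an arithmetic sequence with common difference d = -19.
Next term = -67 + -19 = -86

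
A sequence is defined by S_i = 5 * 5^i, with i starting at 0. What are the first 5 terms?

This is a geometric sequence.
i=0: S_0 = 5 * 5^0 = 5
i=1: S_1 = 5 * 5^1 = 25
i=2: S_2 = 5 * 5^2 = 125
i=3: S_3 = 5 * 5^3 = 625
i=4: S_4 = 5 * 5^4 = 3125
The first 5 terms are: [5, 25, 125, 625, 3125]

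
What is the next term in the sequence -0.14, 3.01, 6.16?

Differences: 3.01 - -0.14 = 3.15
This is an arithmetic sequence with common difference d = 3.15.
Next term = 6.16 + 3.15 = 9.31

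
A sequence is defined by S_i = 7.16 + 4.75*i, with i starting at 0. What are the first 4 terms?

This is an arithmetic sequence.
i=0: S_0 = 7.16 + 4.75*0 = 7.16
i=1: S_1 = 7.16 + 4.75*1 = 11.91
i=2: S_2 = 7.16 + 4.75*2 = 16.66
i=3: S_3 = 7.16 + 4.75*3 = 21.41
The first 4 terms are: [7.16, 11.91, 16.66, 21.41]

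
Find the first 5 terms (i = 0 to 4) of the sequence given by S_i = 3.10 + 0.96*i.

This is an arithmetic sequence.
i=0: S_0 = 3.1 + 0.96*0 = 3.1
i=1: S_1 = 3.1 + 0.96*1 = 4.06
i=2: S_2 = 3.1 + 0.96*2 = 5.02
i=3: S_3 = 3.1 + 0.96*3 = 5.98
i=4: S_4 = 3.1 + 0.96*4 = 6.94
The first 5 terms are: [3.1, 4.06, 5.02, 5.98, 6.94]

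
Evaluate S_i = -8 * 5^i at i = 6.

S_6 = -8 * 5^6 = -8 * 15625 = -125000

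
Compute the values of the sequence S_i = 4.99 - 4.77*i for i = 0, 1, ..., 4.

This is an arithmetic sequence.
i=0: S_0 = 4.99 + -4.77*0 = 4.99
i=1: S_1 = 4.99 + -4.77*1 = 0.22
i=2: S_2 = 4.99 + -4.77*2 = -4.55
i=3: S_3 = 4.99 + -4.77*3 = -9.32
i=4: S_4 = 4.99 + -4.77*4 = -14.09
The first 5 terms are: [4.99, 0.22, -4.55, -9.32, -14.09]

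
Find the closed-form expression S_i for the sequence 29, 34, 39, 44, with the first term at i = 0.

Check differences: 34 - 29 = 5
39 - 34 = 5
Common difference d = 5.
First term a = 29.
Formula: S_i = 29 + 5*i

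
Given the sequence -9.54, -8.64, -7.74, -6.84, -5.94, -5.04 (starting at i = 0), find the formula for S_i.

Check differences: -8.64 - -9.54 = 0.9
-7.74 - -8.64 = 0.9
Common difference d = 0.9.
First term a = -9.54.
Formula: S_i = -9.54 + 0.90*i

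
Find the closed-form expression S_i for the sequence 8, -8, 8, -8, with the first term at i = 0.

Check ratios: -8 / 8 = -1.0
Common ratio r = -1.
First term a = 8.
Formula: S_i = 8 * (-1)^i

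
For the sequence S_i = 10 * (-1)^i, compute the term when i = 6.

S_6 = 10 * (-1)^6 = 10 * 1 = 10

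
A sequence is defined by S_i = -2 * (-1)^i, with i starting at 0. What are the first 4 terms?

This is a geometric sequence.
i=0: S_0 = -2 * (-1)^0 = -2
i=1: S_1 = -2 * (-1)^1 = 2
i=2: S_2 = -2 * (-1)^2 = -2
i=3: S_3 = -2 * (-1)^3 = 2
The first 4 terms are: [-2, 2, -2, 2]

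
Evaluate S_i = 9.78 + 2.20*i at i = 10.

S_10 = 9.78 + 2.2*10 = 9.78 + 22.0 = 31.78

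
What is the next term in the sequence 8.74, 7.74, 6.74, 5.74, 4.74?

Differences: 7.74 - 8.74 = -1.0
This is an arithmetic sequence with common difference d = -1.0.
Next term = 4.74 + -1.0 = 3.74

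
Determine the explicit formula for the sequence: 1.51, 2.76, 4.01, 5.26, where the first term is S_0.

Check differences: 2.76 - 1.51 = 1.25
4.01 - 2.76 = 1.25
Common difference d = 1.25.
First term a = 1.51.
Formula: S_i = 1.51 + 1.25*i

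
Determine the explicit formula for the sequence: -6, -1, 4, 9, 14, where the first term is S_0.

Check differences: -1 - -6 = 5
4 - -1 = 5
Common difference d = 5.
First term a = -6.
Formula: S_i = -6 + 5*i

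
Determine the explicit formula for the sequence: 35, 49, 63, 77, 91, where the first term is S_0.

Check differences: 49 - 35 = 14
63 - 49 = 14
Common difference d = 14.
First term a = 35.
Formula: S_i = 35 + 14*i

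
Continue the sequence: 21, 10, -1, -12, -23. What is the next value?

Differences: 10 - 21 = -11
This is an arithmetic sequence with common difference d = -11.
Next term = -23 + -11 = -34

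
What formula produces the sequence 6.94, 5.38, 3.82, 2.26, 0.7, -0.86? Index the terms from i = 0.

Check differences: 5.38 - 6.94 = -1.56
3.82 - 5.38 = -1.56
Common difference d = -1.56.
First term a = 6.94.
Formula: S_i = 6.94 - 1.56*i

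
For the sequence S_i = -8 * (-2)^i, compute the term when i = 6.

S_6 = -8 * (-2)^6 = -8 * 64 = -512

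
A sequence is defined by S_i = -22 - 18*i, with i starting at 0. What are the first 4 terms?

This is an arithmetic sequence.
i=0: S_0 = -22 + -18*0 = -22
i=1: S_1 = -22 + -18*1 = -40
i=2: S_2 = -22 + -18*2 = -58
i=3: S_3 = -22 + -18*3 = -76
The first 4 terms are: [-22, -40, -58, -76]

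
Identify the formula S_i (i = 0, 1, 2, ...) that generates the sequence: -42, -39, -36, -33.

Check differences: -39 - -42 = 3
-36 - -39 = 3
Common difference d = 3.
First term a = -42.
Formula: S_i = -42 + 3*i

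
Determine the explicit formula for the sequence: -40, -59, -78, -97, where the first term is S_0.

Check differences: -59 - -40 = -19
-78 - -59 = -19
Common difference d = -19.
First term a = -40.
Formula: S_i = -40 - 19*i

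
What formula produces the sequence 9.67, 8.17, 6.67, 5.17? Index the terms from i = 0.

Check differences: 8.17 - 9.67 = -1.5
6.67 - 8.17 = -1.5
Common difference d = -1.5.
First term a = 9.67.
Formula: S_i = 9.67 - 1.50*i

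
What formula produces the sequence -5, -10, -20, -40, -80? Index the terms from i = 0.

Check ratios: -10 / -5 = 2.0
Common ratio r = 2.
First term a = -5.
Formula: S_i = -5 * 2^i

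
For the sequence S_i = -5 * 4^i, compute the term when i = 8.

S_8 = -5 * 4^8 = -5 * 65536 = -327680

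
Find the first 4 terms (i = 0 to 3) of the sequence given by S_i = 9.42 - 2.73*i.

This is an arithmetic sequence.
i=0: S_0 = 9.42 + -2.73*0 = 9.42
i=1: S_1 = 9.42 + -2.73*1 = 6.69
i=2: S_2 = 9.42 + -2.73*2 = 3.96
i=3: S_3 = 9.42 + -2.73*3 = 1.23
The first 4 terms are: [9.42, 6.69, 3.96, 1.23]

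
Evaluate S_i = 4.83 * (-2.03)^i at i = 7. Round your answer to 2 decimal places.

S_7 = 4.83 * (-2.03)^7 ≈ 4.83 * -142.0601 ≈ -686.15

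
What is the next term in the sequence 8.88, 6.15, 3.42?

Differences: 6.15 - 8.88 = -2.73
This is an arithmetic sequence with common difference d = -2.73.
Next term = 3.42 + -2.73 = 0.69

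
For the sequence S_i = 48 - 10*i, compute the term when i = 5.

S_5 = 48 + -10*5 = 48 + -50 = -2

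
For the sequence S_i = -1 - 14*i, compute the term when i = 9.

S_9 = -1 + -14*9 = -1 + -126 = -127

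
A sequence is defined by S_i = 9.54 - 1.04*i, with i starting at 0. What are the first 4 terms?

This is an arithmetic sequence.
i=0: S_0 = 9.54 + -1.04*0 = 9.54
i=1: S_1 = 9.54 + -1.04*1 = 8.5
i=2: S_2 = 9.54 + -1.04*2 = 7.46
i=3: S_3 = 9.54 + -1.04*3 = 6.42
The first 4 terms are: [9.54, 8.5, 7.46, 6.42]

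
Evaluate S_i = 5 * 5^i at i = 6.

S_6 = 5 * 5^6 = 5 * 15625 = 78125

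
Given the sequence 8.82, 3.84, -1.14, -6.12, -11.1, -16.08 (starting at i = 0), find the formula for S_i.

Check differences: 3.84 - 8.82 = -4.98
-1.14 - 3.84 = -4.98
Common difference d = -4.98.
First term a = 8.82.
Formula: S_i = 8.82 - 4.98*i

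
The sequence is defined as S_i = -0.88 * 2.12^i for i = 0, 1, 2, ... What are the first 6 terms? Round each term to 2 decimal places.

This is a geometric sequence.
i=0: S_0 = -0.88 * 2.12^0 = -0.88
i=1: S_1 = -0.88 * 2.12^1 ≈ -1.87
i=2: S_2 = -0.88 * 2.12^2 ≈ -3.96
i=3: S_3 = -0.88 * 2.12^3 ≈ -8.38
i=4: S_4 = -0.88 * 2.12^4 ≈ -17.78
i=5: S_5 = -0.88 * 2.12^5 ≈ -37.68
The first 6 terms are: [-0.88, -1.87, -3.96, -8.38, -17.78, -37.68]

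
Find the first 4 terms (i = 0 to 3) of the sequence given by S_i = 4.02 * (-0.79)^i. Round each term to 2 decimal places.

This is a geometric sequence.
i=0: S_0 = 4.02 * (-0.79)^0 = 4.02
i=1: S_1 = 4.02 * (-0.79)^1 ≈ -3.18
i=2: S_2 = 4.02 * (-0.79)^2 ≈ 2.51
i=3: S_3 = 4.02 * (-0.79)^3 ≈ -1.98
The first 4 terms are: [4.02, -3.18, 2.51, -1.98]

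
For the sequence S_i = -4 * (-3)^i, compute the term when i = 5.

S_5 = -4 * (-3)^5 = -4 * -243 = 972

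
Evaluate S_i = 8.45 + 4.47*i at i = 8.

S_8 = 8.45 + 4.47*8 = 8.45 + 35.76 = 44.21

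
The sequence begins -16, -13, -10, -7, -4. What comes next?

Differences: -13 - -16 = 3
This is an arithmetic sequence with common difference d = 3.
Next term = -4 + 3 = -1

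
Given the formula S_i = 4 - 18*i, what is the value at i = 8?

S_8 = 4 + -18*8 = 4 + -144 = -140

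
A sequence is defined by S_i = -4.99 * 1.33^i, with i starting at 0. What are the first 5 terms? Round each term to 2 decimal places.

This is a geometric sequence.
i=0: S_0 = -4.99 * 1.33^0 = -4.99
i=1: S_1 = -4.99 * 1.33^1 ≈ -6.64
i=2: S_2 = -4.99 * 1.33^2 ≈ -8.83
i=3: S_3 = -4.99 * 1.33^3 ≈ -11.74
i=4: S_4 = -4.99 * 1.33^4 ≈ -15.61
The first 5 terms are: [-4.99, -6.64, -8.83, -11.74, -15.61]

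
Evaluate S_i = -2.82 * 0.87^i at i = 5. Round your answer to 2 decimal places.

S_5 = -2.82 * 0.87^5 ≈ -2.82 * 0.4984 ≈ -1.41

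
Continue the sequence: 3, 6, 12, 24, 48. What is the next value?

Ratios: 6 / 3 = 2.0
This is a geometric sequence with common ratio r = 2.
Next term = 48 * 2 = 96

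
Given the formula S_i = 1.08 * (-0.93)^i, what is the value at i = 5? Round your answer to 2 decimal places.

S_5 = 1.08 * (-0.93)^5 ≈ 1.08 * -0.6957 ≈ -0.75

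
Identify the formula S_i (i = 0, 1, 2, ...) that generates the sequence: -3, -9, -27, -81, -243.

Check ratios: -9 / -3 = 3.0
Common ratio r = 3.
First term a = -3.
Formula: S_i = -3 * 3^i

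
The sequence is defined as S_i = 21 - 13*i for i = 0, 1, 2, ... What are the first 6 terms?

This is an arithmetic sequence.
i=0: S_0 = 21 + -13*0 = 21
i=1: S_1 = 21 + -13*1 = 8
i=2: S_2 = 21 + -13*2 = -5
i=3: S_3 = 21 + -13*3 = -18
i=4: S_4 = 21 + -13*4 = -31
i=5: S_5 = 21 + -13*5 = -44
The first 6 terms are: [21, 8, -5, -18, -31, -44]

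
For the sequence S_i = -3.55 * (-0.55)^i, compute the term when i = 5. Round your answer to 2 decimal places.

S_5 = -3.55 * (-0.55)^5 ≈ -3.55 * -0.0503 ≈ 0.18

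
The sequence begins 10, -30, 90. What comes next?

Ratios: -30 / 10 = -3.0
This is a geometric sequence with common ratio r = -3.
Next term = 90 * -3 = -270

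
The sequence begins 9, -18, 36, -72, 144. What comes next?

Ratios: -18 / 9 = -2.0
This is a geometric sequence with common ratio r = -2.
Next term = 144 * -2 = -288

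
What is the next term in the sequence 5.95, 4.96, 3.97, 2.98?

Differences: 4.96 - 5.95 = -0.99
This is an arithmetic sequence with common difference d = -0.99.
Next term = 2.98 + -0.99 = 1.99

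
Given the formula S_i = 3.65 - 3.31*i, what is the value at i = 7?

S_7 = 3.65 + -3.31*7 = 3.65 + -23.17 = -19.52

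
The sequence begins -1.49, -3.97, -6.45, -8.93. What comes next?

Differences: -3.97 - -1.49 = -2.48
This is an arithmetic sequence with common difference d = -2.48.
Next term = -8.93 + -2.48 = -11.41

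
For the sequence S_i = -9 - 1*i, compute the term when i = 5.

S_5 = -9 + -1*5 = -9 + -5 = -14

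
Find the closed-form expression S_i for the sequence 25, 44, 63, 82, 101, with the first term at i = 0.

Check differences: 44 - 25 = 19
63 - 44 = 19
Common difference d = 19.
First term a = 25.
Formula: S_i = 25 + 19*i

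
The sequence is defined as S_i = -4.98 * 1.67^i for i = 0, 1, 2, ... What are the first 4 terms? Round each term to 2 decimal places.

This is a geometric sequence.
i=0: S_0 = -4.98 * 1.67^0 = -4.98
i=1: S_1 = -4.98 * 1.67^1 ≈ -8.32
i=2: S_2 = -4.98 * 1.67^2 ≈ -13.89
i=3: S_3 = -4.98 * 1.67^3 ≈ -23.19
The first 4 terms are: [-4.98, -8.32, -13.89, -23.19]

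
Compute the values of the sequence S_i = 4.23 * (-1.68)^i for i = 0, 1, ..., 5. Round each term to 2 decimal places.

This is a geometric sequence.
i=0: S_0 = 4.23 * (-1.68)^0 = 4.23
i=1: S_1 = 4.23 * (-1.68)^1 ≈ -7.11
i=2: S_2 = 4.23 * (-1.68)^2 ≈ 11.94
i=3: S_3 = 4.23 * (-1.68)^3 ≈ -20.06
i=4: S_4 = 4.23 * (-1.68)^4 ≈ 33.7
i=5: S_5 = 4.23 * (-1.68)^5 ≈ -56.61
The first 6 terms are: [4.23, -7.11, 11.94, -20.06, 33.7, -56.61]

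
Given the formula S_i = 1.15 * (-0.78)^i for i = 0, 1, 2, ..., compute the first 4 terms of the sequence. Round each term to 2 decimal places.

This is a geometric sequence.
i=0: S_0 = 1.15 * (-0.78)^0 = 1.15
i=1: S_1 = 1.15 * (-0.78)^1 ≈ -0.9
i=2: S_2 = 1.15 * (-0.78)^2 ≈ 0.7
i=3: S_3 = 1.15 * (-0.78)^3 ≈ -0.55
The first 4 terms are: [1.15, -0.9, 0.7, -0.55]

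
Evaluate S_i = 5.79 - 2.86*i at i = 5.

S_5 = 5.79 + -2.86*5 = 5.79 + -14.3 = -8.51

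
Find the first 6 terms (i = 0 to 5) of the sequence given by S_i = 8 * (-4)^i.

This is a geometric sequence.
i=0: S_0 = 8 * (-4)^0 = 8
i=1: S_1 = 8 * (-4)^1 = -32
i=2: S_2 = 8 * (-4)^2 = 128
i=3: S_3 = 8 * (-4)^3 = -512
i=4: S_4 = 8 * (-4)^4 = 2048
i=5: S_5 = 8 * (-4)^5 = -8192
The first 6 terms are: [8, -32, 128, -512, 2048, -8192]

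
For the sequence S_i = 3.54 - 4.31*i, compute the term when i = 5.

S_5 = 3.54 + -4.31*5 = 3.54 + -21.55 = -18.01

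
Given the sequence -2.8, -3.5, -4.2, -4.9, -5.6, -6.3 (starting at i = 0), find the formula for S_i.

Check differences: -3.5 - -2.8 = -0.7
-4.2 - -3.5 = -0.7
Common difference d = -0.7.
First term a = -2.8.
Formula: S_i = -2.80 - 0.70*i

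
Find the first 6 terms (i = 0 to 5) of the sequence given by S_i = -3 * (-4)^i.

This is a geometric sequence.
i=0: S_0 = -3 * (-4)^0 = -3
i=1: S_1 = -3 * (-4)^1 = 12
i=2: S_2 = -3 * (-4)^2 = -48
i=3: S_3 = -3 * (-4)^3 = 192
i=4: S_4 = -3 * (-4)^4 = -768
i=5: S_5 = -3 * (-4)^5 = 3072
The first 6 terms are: [-3, 12, -48, 192, -768, 3072]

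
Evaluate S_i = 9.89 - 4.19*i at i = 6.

S_6 = 9.89 + -4.19*6 = 9.89 + -25.14 = -15.25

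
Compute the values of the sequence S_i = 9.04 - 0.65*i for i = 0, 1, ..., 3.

This is an arithmetic sequence.
i=0: S_0 = 9.04 + -0.65*0 = 9.04
i=1: S_1 = 9.04 + -0.65*1 = 8.39
i=2: S_2 = 9.04 + -0.65*2 = 7.74
i=3: S_3 = 9.04 + -0.65*3 = 7.09
The first 4 terms are: [9.04, 8.39, 7.74, 7.09]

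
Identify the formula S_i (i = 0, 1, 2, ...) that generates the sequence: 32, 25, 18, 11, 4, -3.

Check differences: 25 - 32 = -7
18 - 25 = -7
Common difference d = -7.
First term a = 32.
Formula: S_i = 32 - 7*i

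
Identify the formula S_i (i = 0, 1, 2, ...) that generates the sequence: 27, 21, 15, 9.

Check differences: 21 - 27 = -6
15 - 21 = -6
Common difference d = -6.
First term a = 27.
Formula: S_i = 27 - 6*i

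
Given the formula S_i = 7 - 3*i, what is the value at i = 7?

S_7 = 7 + -3*7 = 7 + -21 = -14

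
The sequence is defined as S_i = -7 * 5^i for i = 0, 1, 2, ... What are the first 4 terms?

This is a geometric sequence.
i=0: S_0 = -7 * 5^0 = -7
i=1: S_1 = -7 * 5^1 = -35
i=2: S_2 = -7 * 5^2 = -175
i=3: S_3 = -7 * 5^3 = -875
The first 4 terms are: [-7, -35, -175, -875]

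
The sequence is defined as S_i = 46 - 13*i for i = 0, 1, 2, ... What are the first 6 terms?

This is an arithmetic sequence.
i=0: S_0 = 46 + -13*0 = 46
i=1: S_1 = 46 + -13*1 = 33
i=2: S_2 = 46 + -13*2 = 20
i=3: S_3 = 46 + -13*3 = 7
i=4: S_4 = 46 + -13*4 = -6
i=5: S_5 = 46 + -13*5 = -19
The first 6 terms are: [46, 33, 20, 7, -6, -19]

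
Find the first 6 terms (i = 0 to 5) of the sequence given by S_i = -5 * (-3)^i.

This is a geometric sequence.
i=0: S_0 = -5 * (-3)^0 = -5
i=1: S_1 = -5 * (-3)^1 = 15
i=2: S_2 = -5 * (-3)^2 = -45
i=3: S_3 = -5 * (-3)^3 = 135
i=4: S_4 = -5 * (-3)^4 = -405
i=5: S_5 = -5 * (-3)^5 = 1215
The first 6 terms are: [-5, 15, -45, 135, -405, 1215]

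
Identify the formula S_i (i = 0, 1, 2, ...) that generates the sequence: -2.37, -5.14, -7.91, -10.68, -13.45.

Check differences: -5.14 - -2.37 = -2.77
-7.91 - -5.14 = -2.77
Common difference d = -2.77.
First term a = -2.37.
Formula: S_i = -2.37 - 2.77*i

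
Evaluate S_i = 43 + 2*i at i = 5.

S_5 = 43 + 2*5 = 43 + 10 = 53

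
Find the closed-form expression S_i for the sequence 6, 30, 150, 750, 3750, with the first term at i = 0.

Check ratios: 30 / 6 = 5.0
Common ratio r = 5.
First term a = 6.
Formula: S_i = 6 * 5^i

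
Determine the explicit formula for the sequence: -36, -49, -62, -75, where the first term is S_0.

Check differences: -49 - -36 = -13
-62 - -49 = -13
Common difference d = -13.
First term a = -36.
Formula: S_i = -36 - 13*i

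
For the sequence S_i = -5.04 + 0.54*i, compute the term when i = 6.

S_6 = -5.04 + 0.54*6 = -5.04 + 3.24 = -1.8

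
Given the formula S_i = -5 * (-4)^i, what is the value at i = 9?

S_9 = -5 * (-4)^9 = -5 * -262144 = 1310720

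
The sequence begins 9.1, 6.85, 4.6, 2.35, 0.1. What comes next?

Differences: 6.85 - 9.1 = -2.25
This is an arithmetic sequence with common difference d = -2.25.
Next term = 0.1 + -2.25 = -2.15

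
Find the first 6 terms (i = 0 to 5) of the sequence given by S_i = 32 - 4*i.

This is an arithmetic sequence.
i=0: S_0 = 32 + -4*0 = 32
i=1: S_1 = 32 + -4*1 = 28
i=2: S_2 = 32 + -4*2 = 24
i=3: S_3 = 32 + -4*3 = 20
i=4: S_4 = 32 + -4*4 = 16
i=5: S_5 = 32 + -4*5 = 12
The first 6 terms are: [32, 28, 24, 20, 16, 12]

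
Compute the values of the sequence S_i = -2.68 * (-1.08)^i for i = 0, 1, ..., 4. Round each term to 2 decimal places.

This is a geometric sequence.
i=0: S_0 = -2.68 * (-1.08)^0 = -2.68
i=1: S_1 = -2.68 * (-1.08)^1 ≈ 2.89
i=2: S_2 = -2.68 * (-1.08)^2 ≈ -3.13
i=3: S_3 = -2.68 * (-1.08)^3 ≈ 3.38
i=4: S_4 = -2.68 * (-1.08)^4 ≈ -3.65
The first 5 terms are: [-2.68, 2.89, -3.13, 3.38, -3.65]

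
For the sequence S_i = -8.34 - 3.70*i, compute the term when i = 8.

S_8 = -8.34 + -3.7*8 = -8.34 + -29.6 = -37.94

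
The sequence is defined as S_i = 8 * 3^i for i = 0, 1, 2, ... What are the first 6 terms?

This is a geometric sequence.
i=0: S_0 = 8 * 3^0 = 8
i=1: S_1 = 8 * 3^1 = 24
i=2: S_2 = 8 * 3^2 = 72
i=3: S_3 = 8 * 3^3 = 216
i=4: S_4 = 8 * 3^4 = 648
i=5: S_5 = 8 * 3^5 = 1944
The first 6 terms are: [8, 24, 72, 216, 648, 1944]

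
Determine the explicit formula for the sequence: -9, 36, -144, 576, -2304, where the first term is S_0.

Check ratios: 36 / -9 = -4.0
Common ratio r = -4.
First term a = -9.
Formula: S_i = -9 * (-4)^i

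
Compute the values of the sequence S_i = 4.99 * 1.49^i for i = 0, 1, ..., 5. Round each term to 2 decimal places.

This is a geometric sequence.
i=0: S_0 = 4.99 * 1.49^0 = 4.99
i=1: S_1 = 4.99 * 1.49^1 ≈ 7.44
i=2: S_2 = 4.99 * 1.49^2 ≈ 11.08
i=3: S_3 = 4.99 * 1.49^3 ≈ 16.51
i=4: S_4 = 4.99 * 1.49^4 ≈ 24.59
i=5: S_5 = 4.99 * 1.49^5 ≈ 36.65
The first 6 terms are: [4.99, 7.44, 11.08, 16.51, 24.59, 36.65]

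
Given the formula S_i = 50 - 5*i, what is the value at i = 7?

S_7 = 50 + -5*7 = 50 + -35 = 15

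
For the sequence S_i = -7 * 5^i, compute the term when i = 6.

S_6 = -7 * 5^6 = -7 * 15625 = -109375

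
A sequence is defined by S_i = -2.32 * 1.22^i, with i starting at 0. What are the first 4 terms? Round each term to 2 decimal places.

This is a geometric sequence.
i=0: S_0 = -2.32 * 1.22^0 = -2.32
i=1: S_1 = -2.32 * 1.22^1 ≈ -2.83
i=2: S_2 = -2.32 * 1.22^2 ≈ -3.45
i=3: S_3 = -2.32 * 1.22^3 ≈ -4.21
The first 4 terms are: [-2.32, -2.83, -3.45, -4.21]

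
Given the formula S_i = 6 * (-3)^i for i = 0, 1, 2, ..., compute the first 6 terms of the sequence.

This is a geometric sequence.
i=0: S_0 = 6 * (-3)^0 = 6
i=1: S_1 = 6 * (-3)^1 = -18
i=2: S_2 = 6 * (-3)^2 = 54
i=3: S_3 = 6 * (-3)^3 = -162
i=4: S_4 = 6 * (-3)^4 = 486
i=5: S_5 = 6 * (-3)^5 = -1458
The first 6 terms are: [6, -18, 54, -162, 486, -1458]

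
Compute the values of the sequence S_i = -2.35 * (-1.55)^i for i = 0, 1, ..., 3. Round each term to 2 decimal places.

This is a geometric sequence.
i=0: S_0 = -2.35 * (-1.55)^0 = -2.35
i=1: S_1 = -2.35 * (-1.55)^1 ≈ 3.64
i=2: S_2 = -2.35 * (-1.55)^2 ≈ -5.65
i=3: S_3 = -2.35 * (-1.55)^3 ≈ 8.75
The first 4 terms are: [-2.35, 3.64, -5.65, 8.75]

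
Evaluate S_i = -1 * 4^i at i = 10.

S_10 = -1 * 4^10 = -1 * 1048576 = -1048576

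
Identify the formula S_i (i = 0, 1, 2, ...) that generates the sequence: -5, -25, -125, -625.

Check ratios: -25 / -5 = 5.0
Common ratio r = 5.
First term a = -5.
Formula: S_i = -5 * 5^i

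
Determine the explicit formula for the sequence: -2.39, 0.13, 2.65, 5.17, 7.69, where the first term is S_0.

Check differences: 0.13 - -2.39 = 2.52
2.65 - 0.13 = 2.52
Common difference d = 2.52.
First term a = -2.39.
Formula: S_i = -2.39 + 2.52*i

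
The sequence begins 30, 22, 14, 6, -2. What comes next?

Differences: 22 - 30 = -8
This is an arithmetic sequence with common difference d = -8.
Next term = -2 + -8 = -10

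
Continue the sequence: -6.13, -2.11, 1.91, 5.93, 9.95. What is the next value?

Differences: -2.11 - -6.13 = 4.02
This is an arithmetic sequence with common difference d = 4.02.
Next term = 9.95 + 4.02 = 13.97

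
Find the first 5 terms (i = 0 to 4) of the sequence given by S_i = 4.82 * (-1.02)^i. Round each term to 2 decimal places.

This is a geometric sequence.
i=0: S_0 = 4.82 * (-1.02)^0 = 4.82
i=1: S_1 = 4.82 * (-1.02)^1 ≈ -4.92
i=2: S_2 = 4.82 * (-1.02)^2 ≈ 5.01
i=3: S_3 = 4.82 * (-1.02)^3 ≈ -5.12
i=4: S_4 = 4.82 * (-1.02)^4 ≈ 5.22
The first 5 terms are: [4.82, -4.92, 5.01, -5.12, 5.22]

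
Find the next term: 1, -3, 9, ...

Ratios: -3 / 1 = -3.0
This is a geometric sequence with common ratio r = -3.
Next term = 9 * -3 = -27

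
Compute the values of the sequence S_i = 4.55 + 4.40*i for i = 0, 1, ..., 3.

This is an arithmetic sequence.
i=0: S_0 = 4.55 + 4.4*0 = 4.55
i=1: S_1 = 4.55 + 4.4*1 = 8.95
i=2: S_2 = 4.55 + 4.4*2 = 13.35
i=3: S_3 = 4.55 + 4.4*3 = 17.75
The first 4 terms are: [4.55, 8.95, 13.35, 17.75]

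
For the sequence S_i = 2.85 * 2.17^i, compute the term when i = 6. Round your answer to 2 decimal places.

S_6 = 2.85 * 2.17^6 ≈ 2.85 * 104.4139 ≈ 297.58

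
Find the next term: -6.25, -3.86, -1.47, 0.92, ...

Differences: -3.86 - -6.25 = 2.39
This is an arithmetic sequence with common difference d = 2.39.
Next term = 0.92 + 2.39 = 3.31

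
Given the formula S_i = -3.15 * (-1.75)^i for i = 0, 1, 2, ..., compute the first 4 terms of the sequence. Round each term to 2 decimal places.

This is a geometric sequence.
i=0: S_0 = -3.15 * (-1.75)^0 = -3.15
i=1: S_1 = -3.15 * (-1.75)^1 ≈ 5.51
i=2: S_2 = -3.15 * (-1.75)^2 ≈ -9.65
i=3: S_3 = -3.15 * (-1.75)^3 ≈ 16.88
The first 4 terms are: [-3.15, 5.51, -9.65, 16.88]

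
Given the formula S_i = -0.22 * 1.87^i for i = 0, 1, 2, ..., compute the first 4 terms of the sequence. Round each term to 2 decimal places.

This is a geometric sequence.
i=0: S_0 = -0.22 * 1.87^0 = -0.22
i=1: S_1 = -0.22 * 1.87^1 ≈ -0.41
i=2: S_2 = -0.22 * 1.87^2 ≈ -0.77
i=3: S_3 = -0.22 * 1.87^3 ≈ -1.44
The first 4 terms are: [-0.22, -0.41, -0.77, -1.44]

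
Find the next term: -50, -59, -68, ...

Differences: -59 - -50 = -9
This is an arithmetic sequence with common difference d = -9.
Next term = -68 + -9 = -77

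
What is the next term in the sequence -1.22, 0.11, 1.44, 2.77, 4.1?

Differences: 0.11 - -1.22 = 1.33
This is an arithmetic sequence with common difference d = 1.33.
Next term = 4.1 + 1.33 = 5.43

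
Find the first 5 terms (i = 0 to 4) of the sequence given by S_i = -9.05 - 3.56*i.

This is an arithmetic sequence.
i=0: S_0 = -9.05 + -3.56*0 = -9.05
i=1: S_1 = -9.05 + -3.56*1 = -12.61
i=2: S_2 = -9.05 + -3.56*2 = -16.17
i=3: S_3 = -9.05 + -3.56*3 = -19.73
i=4: S_4 = -9.05 + -3.56*4 = -23.29
The first 5 terms are: [-9.05, -12.61, -16.17, -19.73, -23.29]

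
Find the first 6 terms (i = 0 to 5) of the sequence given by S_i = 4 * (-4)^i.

This is a geometric sequence.
i=0: S_0 = 4 * (-4)^0 = 4
i=1: S_1 = 4 * (-4)^1 = -16
i=2: S_2 = 4 * (-4)^2 = 64
i=3: S_3 = 4 * (-4)^3 = -256
i=4: S_4 = 4 * (-4)^4 = 1024
i=5: S_5 = 4 * (-4)^5 = -4096
The first 6 terms are: [4, -16, 64, -256, 1024, -4096]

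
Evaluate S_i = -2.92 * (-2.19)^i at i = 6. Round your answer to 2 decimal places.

S_6 = -2.92 * (-2.19)^6 ≈ -2.92 * 110.3227 ≈ -322.14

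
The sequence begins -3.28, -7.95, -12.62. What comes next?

Differences: -7.95 - -3.28 = -4.67
This is an arithmetic sequence with common difference d = -4.67.
Next term = -12.62 + -4.67 = -17.29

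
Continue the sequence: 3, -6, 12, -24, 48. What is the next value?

Ratios: -6 / 3 = -2.0
This is a geometric sequence with common ratio r = -2.
Next term = 48 * -2 = -96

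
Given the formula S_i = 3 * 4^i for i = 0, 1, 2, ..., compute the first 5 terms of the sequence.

This is a geometric sequence.
i=0: S_0 = 3 * 4^0 = 3
i=1: S_1 = 3 * 4^1 = 12
i=2: S_2 = 3 * 4^2 = 48
i=3: S_3 = 3 * 4^3 = 192
i=4: S_4 = 3 * 4^4 = 768
The first 5 terms are: [3, 12, 48, 192, 768]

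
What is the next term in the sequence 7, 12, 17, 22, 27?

Differences: 12 - 7 = 5
This is an arithmetic sequence with common difference d = 5.
Next term = 27 + 5 = 32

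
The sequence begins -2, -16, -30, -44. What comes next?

Differences: -16 - -2 = -14
This is an arithmetic sequence with common difference d = -14.
Next term = -44 + -14 = -58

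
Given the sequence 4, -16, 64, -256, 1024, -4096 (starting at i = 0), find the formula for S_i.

Check ratios: -16 / 4 = -4.0
Common ratio r = -4.
First term a = 4.
Formula: S_i = 4 * (-4)^i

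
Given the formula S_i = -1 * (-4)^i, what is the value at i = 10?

S_10 = -1 * (-4)^10 = -1 * 1048576 = -1048576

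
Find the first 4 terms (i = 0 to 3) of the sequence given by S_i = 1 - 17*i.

This is an arithmetic sequence.
i=0: S_0 = 1 + -17*0 = 1
i=1: S_1 = 1 + -17*1 = -16
i=2: S_2 = 1 + -17*2 = -33
i=3: S_3 = 1 + -17*3 = -50
The first 4 terms are: [1, -16, -33, -50]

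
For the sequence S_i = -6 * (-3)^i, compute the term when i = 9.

S_9 = -6 * (-3)^9 = -6 * -19683 = 118098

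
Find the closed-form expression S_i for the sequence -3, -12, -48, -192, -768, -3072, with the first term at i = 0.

Check ratios: -12 / -3 = 4.0
Common ratio r = 4.
First term a = -3.
Formula: S_i = -3 * 4^i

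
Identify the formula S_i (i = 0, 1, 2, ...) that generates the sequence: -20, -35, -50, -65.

Check differences: -35 - -20 = -15
-50 - -35 = -15
Common difference d = -15.
First term a = -20.
Formula: S_i = -20 - 15*i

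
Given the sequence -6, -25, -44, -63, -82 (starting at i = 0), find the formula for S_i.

Check differences: -25 - -6 = -19
-44 - -25 = -19
Common difference d = -19.
First term a = -6.
Formula: S_i = -6 - 19*i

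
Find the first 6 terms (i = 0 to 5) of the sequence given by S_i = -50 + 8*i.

This is an arithmetic sequence.
i=0: S_0 = -50 + 8*0 = -50
i=1: S_1 = -50 + 8*1 = -42
i=2: S_2 = -50 + 8*2 = -34
i=3: S_3 = -50 + 8*3 = -26
i=4: S_4 = -50 + 8*4 = -18
i=5: S_5 = -50 + 8*5 = -10
The first 6 terms are: [-50, -42, -34, -26, -18, -10]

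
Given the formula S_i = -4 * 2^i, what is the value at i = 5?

S_5 = -4 * 2^5 = -4 * 32 = -128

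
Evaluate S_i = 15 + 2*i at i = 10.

S_10 = 15 + 2*10 = 15 + 20 = 35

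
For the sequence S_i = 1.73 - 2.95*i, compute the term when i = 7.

S_7 = 1.73 + -2.95*7 = 1.73 + -20.65 = -18.92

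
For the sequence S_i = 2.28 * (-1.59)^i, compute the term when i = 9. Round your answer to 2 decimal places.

S_9 = 2.28 * (-1.59)^9 ≈ 2.28 * -64.9492 ≈ -148.08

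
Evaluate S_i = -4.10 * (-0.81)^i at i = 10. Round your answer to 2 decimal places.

S_10 = -4.1 * (-0.81)^10 ≈ -4.1 * 0.1216 ≈ -0.5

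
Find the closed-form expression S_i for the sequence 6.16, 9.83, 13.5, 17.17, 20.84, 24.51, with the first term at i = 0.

Check differences: 9.83 - 6.16 = 3.67
13.5 - 9.83 = 3.67
Common difference d = 3.67.
First term a = 6.16.
Formula: S_i = 6.16 + 3.67*i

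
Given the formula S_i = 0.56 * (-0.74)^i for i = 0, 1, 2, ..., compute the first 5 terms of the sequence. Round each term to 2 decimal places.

This is a geometric sequence.
i=0: S_0 = 0.56 * (-0.74)^0 = 0.56
i=1: S_1 = 0.56 * (-0.74)^1 ≈ -0.41
i=2: S_2 = 0.56 * (-0.74)^2 ≈ 0.31
i=3: S_3 = 0.56 * (-0.74)^3 ≈ -0.23
i=4: S_4 = 0.56 * (-0.74)^4 ≈ 0.17
The first 5 terms are: [0.56, -0.41, 0.31, -0.23, 0.17]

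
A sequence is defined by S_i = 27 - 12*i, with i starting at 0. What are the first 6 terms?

This is an arithmetic sequence.
i=0: S_0 = 27 + -12*0 = 27
i=1: S_1 = 27 + -12*1 = 15
i=2: S_2 = 27 + -12*2 = 3
i=3: S_3 = 27 + -12*3 = -9
i=4: S_4 = 27 + -12*4 = -21
i=5: S_5 = 27 + -12*5 = -33
The first 6 terms are: [27, 15, 3, -9, -21, -33]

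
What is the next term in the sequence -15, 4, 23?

Differences: 4 - -15 = 19
This is an arithmetic sequence with common difference d = 19.
Next term = 23 + 19 = 42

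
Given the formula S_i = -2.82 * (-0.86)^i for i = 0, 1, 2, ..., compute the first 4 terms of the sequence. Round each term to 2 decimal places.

This is a geometric sequence.
i=0: S_0 = -2.82 * (-0.86)^0 = -2.82
i=1: S_1 = -2.82 * (-0.86)^1 ≈ 2.43
i=2: S_2 = -2.82 * (-0.86)^2 ≈ -2.09
i=3: S_3 = -2.82 * (-0.86)^3 ≈ 1.79
The first 4 terms are: [-2.82, 2.43, -2.09, 1.79]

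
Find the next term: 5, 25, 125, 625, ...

Ratios: 25 / 5 = 5.0
This is a geometric sequence with common ratio r = 5.
Next term = 625 * 5 = 3125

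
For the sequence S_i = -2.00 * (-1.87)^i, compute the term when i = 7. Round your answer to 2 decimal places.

S_7 = -2.0 * (-1.87)^7 ≈ -2.0 * -79.9634 ≈ 159.93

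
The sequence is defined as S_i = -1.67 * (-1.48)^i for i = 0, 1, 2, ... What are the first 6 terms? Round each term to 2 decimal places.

This is a geometric sequence.
i=0: S_0 = -1.67 * (-1.48)^0 = -1.67
i=1: S_1 = -1.67 * (-1.48)^1 ≈ 2.47
i=2: S_2 = -1.67 * (-1.48)^2 ≈ -3.66
i=3: S_3 = -1.67 * (-1.48)^3 ≈ 5.41
i=4: S_4 = -1.67 * (-1.48)^4 ≈ -8.01
i=5: S_5 = -1.67 * (-1.48)^5 ≈ 11.86
The first 6 terms are: [-1.67, 2.47, -3.66, 5.41, -8.01, 11.86]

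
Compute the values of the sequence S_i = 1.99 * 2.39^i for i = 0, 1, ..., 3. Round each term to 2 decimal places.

This is a geometric sequence.
i=0: S_0 = 1.99 * 2.39^0 = 1.99
i=1: S_1 = 1.99 * 2.39^1 ≈ 4.76
i=2: S_2 = 1.99 * 2.39^2 ≈ 11.37
i=3: S_3 = 1.99 * 2.39^3 ≈ 27.17
The first 4 terms are: [1.99, 4.76, 11.37, 27.17]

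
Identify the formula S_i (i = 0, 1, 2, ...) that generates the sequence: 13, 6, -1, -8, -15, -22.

Check differences: 6 - 13 = -7
-1 - 6 = -7
Common difference d = -7.
First term a = 13.
Formula: S_i = 13 - 7*i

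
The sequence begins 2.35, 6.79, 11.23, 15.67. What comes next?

Differences: 6.79 - 2.35 = 4.44
This is an arithmetic sequence with common difference d = 4.44.
Next term = 15.67 + 4.44 = 20.11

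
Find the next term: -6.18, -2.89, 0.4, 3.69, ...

Differences: -2.89 - -6.18 = 3.29
This is an arithmetic sequence with common difference d = 3.29.
Next term = 3.69 + 3.29 = 6.98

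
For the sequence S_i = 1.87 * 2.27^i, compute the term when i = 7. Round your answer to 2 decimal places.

S_7 = 1.87 * 2.27^7 ≈ 1.87 * 310.5854 ≈ 580.79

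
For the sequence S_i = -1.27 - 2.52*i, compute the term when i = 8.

S_8 = -1.27 + -2.52*8 = -1.27 + -20.16 = -21.43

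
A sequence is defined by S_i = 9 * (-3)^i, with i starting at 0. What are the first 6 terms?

This is a geometric sequence.
i=0: S_0 = 9 * (-3)^0 = 9
i=1: S_1 = 9 * (-3)^1 = -27
i=2: S_2 = 9 * (-3)^2 = 81
i=3: S_3 = 9 * (-3)^3 = -243
i=4: S_4 = 9 * (-3)^4 = 729
i=5: S_5 = 9 * (-3)^5 = -2187
The first 6 terms are: [9, -27, 81, -243, 729, -2187]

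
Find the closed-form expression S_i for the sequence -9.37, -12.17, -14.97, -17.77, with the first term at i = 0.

Check differences: -12.17 - -9.37 = -2.8
-14.97 - -12.17 = -2.8
Common difference d = -2.8.
First term a = -9.37.
Formula: S_i = -9.37 - 2.80*i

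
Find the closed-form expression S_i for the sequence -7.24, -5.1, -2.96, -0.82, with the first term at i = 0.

Check differences: -5.1 - -7.24 = 2.14
-2.96 - -5.1 = 2.14
Common difference d = 2.14.
First term a = -7.24.
Formula: S_i = -7.24 + 2.14*i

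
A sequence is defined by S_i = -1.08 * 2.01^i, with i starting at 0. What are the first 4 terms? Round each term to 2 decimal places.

This is a geometric sequence.
i=0: S_0 = -1.08 * 2.01^0 = -1.08
i=1: S_1 = -1.08 * 2.01^1 ≈ -2.17
i=2: S_2 = -1.08 * 2.01^2 ≈ -4.36
i=3: S_3 = -1.08 * 2.01^3 ≈ -8.77
The first 4 terms are: [-1.08, -2.17, -4.36, -8.77]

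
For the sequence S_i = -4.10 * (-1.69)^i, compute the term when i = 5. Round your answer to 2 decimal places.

S_5 = -4.1 * (-1.69)^5 ≈ -4.1 * -13.7858 ≈ 56.52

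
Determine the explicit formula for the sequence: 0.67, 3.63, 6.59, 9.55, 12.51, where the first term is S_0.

Check differences: 3.63 - 0.67 = 2.96
6.59 - 3.63 = 2.96
Common difference d = 2.96.
First term a = 0.67.
Formula: S_i = 0.67 + 2.96*i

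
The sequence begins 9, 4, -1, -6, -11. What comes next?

Differences: 4 - 9 = -5
This is an arithmetic sequence with common difference d = -5.
Next term = -11 + -5 = -16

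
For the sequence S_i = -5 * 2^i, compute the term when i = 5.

S_5 = -5 * 2^5 = -5 * 32 = -160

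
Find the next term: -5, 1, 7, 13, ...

Differences: 1 - -5 = 6
This is an arithmetic sequence with common difference d = 6.
Next term = 13 + 6 = 19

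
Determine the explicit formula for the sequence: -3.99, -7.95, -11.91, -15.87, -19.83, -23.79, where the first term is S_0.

Check differences: -7.95 - -3.99 = -3.96
-11.91 - -7.95 = -3.96
Common difference d = -3.96.
First term a = -3.99.
Formula: S_i = -3.99 - 3.96*i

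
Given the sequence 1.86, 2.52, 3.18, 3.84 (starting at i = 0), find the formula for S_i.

Check differences: 2.52 - 1.86 = 0.66
3.18 - 2.52 = 0.66
Common difference d = 0.66.
First term a = 1.86.
Formula: S_i = 1.86 + 0.66*i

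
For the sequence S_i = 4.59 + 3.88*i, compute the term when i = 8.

S_8 = 4.59 + 3.88*8 = 4.59 + 31.04 = 35.63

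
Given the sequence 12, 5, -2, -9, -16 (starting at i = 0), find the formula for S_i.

Check differences: 5 - 12 = -7
-2 - 5 = -7
Common difference d = -7.
First term a = 12.
Formula: S_i = 12 - 7*i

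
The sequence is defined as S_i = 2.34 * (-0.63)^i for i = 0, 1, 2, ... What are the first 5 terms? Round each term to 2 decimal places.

This is a geometric sequence.
i=0: S_0 = 2.34 * (-0.63)^0 = 2.34
i=1: S_1 = 2.34 * (-0.63)^1 ≈ -1.47
i=2: S_2 = 2.34 * (-0.63)^2 ≈ 0.93
i=3: S_3 = 2.34 * (-0.63)^3 ≈ -0.59
i=4: S_4 = 2.34 * (-0.63)^4 ≈ 0.37
The first 5 terms are: [2.34, -1.47, 0.93, -0.59, 0.37]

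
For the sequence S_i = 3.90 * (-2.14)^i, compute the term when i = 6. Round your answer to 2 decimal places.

S_6 = 3.9 * (-2.14)^6 ≈ 3.9 * 96.0467 ≈ 374.58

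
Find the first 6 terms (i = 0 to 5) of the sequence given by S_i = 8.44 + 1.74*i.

This is an arithmetic sequence.
i=0: S_0 = 8.44 + 1.74*0 = 8.44
i=1: S_1 = 8.44 + 1.74*1 = 10.18
i=2: S_2 = 8.44 + 1.74*2 = 11.92
i=3: S_3 = 8.44 + 1.74*3 = 13.66
i=4: S_4 = 8.44 + 1.74*4 = 15.4
i=5: S_5 = 8.44 + 1.74*5 = 17.14
The first 6 terms are: [8.44, 10.18, 11.92, 13.66, 15.4, 17.14]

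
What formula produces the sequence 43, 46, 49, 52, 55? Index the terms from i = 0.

Check differences: 46 - 43 = 3
49 - 46 = 3
Common difference d = 3.
First term a = 43.
Formula: S_i = 43 + 3*i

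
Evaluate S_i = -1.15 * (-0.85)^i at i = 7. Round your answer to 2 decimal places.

S_7 = -1.15 * (-0.85)^7 ≈ -1.15 * -0.3206 ≈ 0.37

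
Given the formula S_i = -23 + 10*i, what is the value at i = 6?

S_6 = -23 + 10*6 = -23 + 60 = 37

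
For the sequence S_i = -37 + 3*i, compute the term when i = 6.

S_6 = -37 + 3*6 = -37 + 18 = -19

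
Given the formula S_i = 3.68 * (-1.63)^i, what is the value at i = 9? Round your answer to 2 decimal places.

S_9 = 3.68 * (-1.63)^9 ≈ 3.68 * -81.2248 ≈ -298.91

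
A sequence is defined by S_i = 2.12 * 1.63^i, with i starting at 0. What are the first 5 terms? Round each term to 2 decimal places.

This is a geometric sequence.
i=0: S_0 = 2.12 * 1.63^0 = 2.12
i=1: S_1 = 2.12 * 1.63^1 ≈ 3.46
i=2: S_2 = 2.12 * 1.63^2 ≈ 5.63
i=3: S_3 = 2.12 * 1.63^3 ≈ 9.18
i=4: S_4 = 2.12 * 1.63^4 ≈ 14.97
The first 5 terms are: [2.12, 3.46, 5.63, 9.18, 14.97]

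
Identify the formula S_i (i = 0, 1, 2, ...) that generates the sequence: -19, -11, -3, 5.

Check differences: -11 - -19 = 8
-3 - -11 = 8
Common difference d = 8.
First term a = -19.
Formula: S_i = -19 + 8*i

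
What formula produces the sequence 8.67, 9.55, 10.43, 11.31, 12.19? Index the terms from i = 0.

Check differences: 9.55 - 8.67 = 0.88
10.43 - 9.55 = 0.88
Common difference d = 0.88.
First term a = 8.67.
Formula: S_i = 8.67 + 0.88*i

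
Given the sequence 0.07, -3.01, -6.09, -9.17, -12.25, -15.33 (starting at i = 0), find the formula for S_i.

Check differences: -3.01 - 0.07 = -3.08
-6.09 - -3.01 = -3.08
Common difference d = -3.08.
First term a = 0.07.
Formula: S_i = 0.07 - 3.08*i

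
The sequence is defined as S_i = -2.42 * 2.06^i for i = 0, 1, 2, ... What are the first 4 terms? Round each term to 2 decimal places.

This is a geometric sequence.
i=0: S_0 = -2.42 * 2.06^0 = -2.42
i=1: S_1 = -2.42 * 2.06^1 ≈ -4.99
i=2: S_2 = -2.42 * 2.06^2 ≈ -10.27
i=3: S_3 = -2.42 * 2.06^3 ≈ -21.16
The first 4 terms are: [-2.42, -4.99, -10.27, -21.16]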